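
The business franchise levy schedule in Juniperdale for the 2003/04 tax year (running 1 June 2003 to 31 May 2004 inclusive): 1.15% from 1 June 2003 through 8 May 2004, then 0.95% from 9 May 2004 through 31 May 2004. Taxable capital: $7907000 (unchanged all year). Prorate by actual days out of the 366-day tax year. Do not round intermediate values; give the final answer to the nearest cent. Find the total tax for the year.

$89936.72

1 June 2003 – 8 May 2004: 343 days at 1.15% → $7907000 × 1.15% × 343/366 = $85216.2883
9 May – 31 May 2004: 23 days at 0.95% → $7907000 × 0.95% × 23/366 = $4720.4358
Total = $89936.7240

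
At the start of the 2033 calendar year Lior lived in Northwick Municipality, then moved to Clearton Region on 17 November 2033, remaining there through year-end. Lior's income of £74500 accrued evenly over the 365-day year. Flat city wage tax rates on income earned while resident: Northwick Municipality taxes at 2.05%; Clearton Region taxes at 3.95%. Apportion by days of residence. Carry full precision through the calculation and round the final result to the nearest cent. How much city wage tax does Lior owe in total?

Northwick Municipality, 1 January – 16 November 2033: 320 days → £74500 × 2.05% × 320/365 = £1338.9589
Clearton Region, 17 November – 31 December 2033: 45 days → £74500 × 3.95% × 45/365 = £362.8048
Total = £1701.7637

£1701.76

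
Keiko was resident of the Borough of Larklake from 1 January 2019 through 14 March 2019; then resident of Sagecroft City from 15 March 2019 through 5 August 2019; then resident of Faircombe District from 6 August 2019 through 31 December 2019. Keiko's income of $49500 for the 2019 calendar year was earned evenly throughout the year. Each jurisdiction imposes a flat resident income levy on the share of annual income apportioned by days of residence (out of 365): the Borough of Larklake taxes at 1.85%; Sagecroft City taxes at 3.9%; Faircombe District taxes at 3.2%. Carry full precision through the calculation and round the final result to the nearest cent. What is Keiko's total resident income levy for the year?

The Borough of Larklake, 1 January – 14 March 2019: 73 days → $49500 × 1.85% × 73/365 = $183.1500
Sagecroft City, 15 March – 5 August 2019: 144 days → $49500 × 3.9% × 144/365 = $761.6219
Faircombe District, 6 August – 31 December 2019: 148 days → $49500 × 3.2% × 148/365 = $642.2795
Total = $1587.0514

$1587.05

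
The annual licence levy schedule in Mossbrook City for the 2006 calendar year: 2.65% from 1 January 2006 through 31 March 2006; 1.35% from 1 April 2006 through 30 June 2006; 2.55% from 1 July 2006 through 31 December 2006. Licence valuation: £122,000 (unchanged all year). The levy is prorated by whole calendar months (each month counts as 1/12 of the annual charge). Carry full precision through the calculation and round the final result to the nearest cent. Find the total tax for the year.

£2,775.50

1 January – 31 March 2006: 3 months at 2.65% → £122,000 × 2.65% × 3/12 = £808.2500
1 April – 30 June 2006: 3 months at 1.35% → £122,000 × 1.35% × 3/12 = £411.7500
1 July – 31 December 2006: 6 months at 2.55% → £122,000 × 2.55% × 6/12 = £1,555.5000
Total = £2,775.5000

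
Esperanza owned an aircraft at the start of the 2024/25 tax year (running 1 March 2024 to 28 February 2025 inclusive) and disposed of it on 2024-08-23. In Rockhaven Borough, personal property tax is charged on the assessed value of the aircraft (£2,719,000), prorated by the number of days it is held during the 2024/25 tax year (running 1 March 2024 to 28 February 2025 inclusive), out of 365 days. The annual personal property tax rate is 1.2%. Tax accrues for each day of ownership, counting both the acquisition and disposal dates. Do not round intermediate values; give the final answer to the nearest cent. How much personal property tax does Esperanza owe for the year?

£15,732.95

Days held (2024-03-01 to 2024-08-23): 176 out of 365
Tax = £2,719,000 × 1.2% × 176/365 = £15,732.9534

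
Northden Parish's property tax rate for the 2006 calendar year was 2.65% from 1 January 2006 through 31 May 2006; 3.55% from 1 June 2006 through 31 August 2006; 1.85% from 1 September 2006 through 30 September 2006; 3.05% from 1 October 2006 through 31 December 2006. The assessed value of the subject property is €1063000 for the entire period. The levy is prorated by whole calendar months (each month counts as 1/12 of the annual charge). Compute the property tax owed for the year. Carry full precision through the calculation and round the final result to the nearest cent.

1 January – 31 May 2006: 5 months at 2.65% → €1063000 × 2.65% × 5/12 = €11737.2917
1 June – 31 August 2006: 3 months at 3.55% → €1063000 × 3.55% × 3/12 = €9434.1250
1 September – 30 September 2006: 1 month at 1.85% → €1063000 × 1.85% × 1/12 = €1638.7917
1 October – 31 December 2006: 3 months at 3.05% → €1063000 × 3.05% × 3/12 = €8105.3750
Total = €30915.5833

€30915.58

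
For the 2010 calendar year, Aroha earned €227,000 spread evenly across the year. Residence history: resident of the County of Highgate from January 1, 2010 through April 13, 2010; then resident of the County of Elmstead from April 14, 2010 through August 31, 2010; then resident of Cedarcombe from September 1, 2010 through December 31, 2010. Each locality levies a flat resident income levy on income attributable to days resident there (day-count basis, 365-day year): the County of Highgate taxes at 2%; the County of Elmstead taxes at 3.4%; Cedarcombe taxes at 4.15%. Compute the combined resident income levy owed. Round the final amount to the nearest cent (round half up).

€7,390.25

The County of Highgate, January 1 – April 13, 2010: 103 days → €227,000 × 2% × 103/365 = €1,281.1507
The County of Elmstead, April 14 – August 31, 2010: 140 days → €227,000 × 3.4% × 140/365 = €2,960.3288
Cedarcombe, September 1 – December 31, 2010: 122 days → €227,000 × 4.15% × 122/365 = €3,148.7699
Total = €7,390.2493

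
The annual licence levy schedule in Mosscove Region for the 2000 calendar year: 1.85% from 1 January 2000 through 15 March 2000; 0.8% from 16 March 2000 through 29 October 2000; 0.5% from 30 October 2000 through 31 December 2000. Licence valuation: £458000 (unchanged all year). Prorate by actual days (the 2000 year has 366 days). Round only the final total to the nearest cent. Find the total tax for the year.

1 January – 15 March 2000: 75 days at 1.85% → £458000 × 1.85% × 75/366 = £1736.2705
16 March – 29 October 2000: 228 days at 0.8% → £458000 × 0.8% × 228/366 = £2282.4918
30 October – 31 December 2000: 63 days at 0.5% → £458000 × 0.5% × 63/366 = £394.1803
Total = £4412.9426

£4412.94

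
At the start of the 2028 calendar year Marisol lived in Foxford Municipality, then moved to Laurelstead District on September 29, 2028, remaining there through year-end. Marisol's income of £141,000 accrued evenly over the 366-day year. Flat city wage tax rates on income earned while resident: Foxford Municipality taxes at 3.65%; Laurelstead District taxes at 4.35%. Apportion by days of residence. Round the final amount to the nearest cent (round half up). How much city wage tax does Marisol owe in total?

£5,399.99

Foxford Municipality, January 1 – September 28, 2028: 272 days → £141,000 × 3.65% × 272/366 = £3,824.7213
Laurelstead District, September 29 – December 31, 2028: 94 days → £141,000 × 4.35% × 94/366 = £1,575.2705
Total = £5,399.9918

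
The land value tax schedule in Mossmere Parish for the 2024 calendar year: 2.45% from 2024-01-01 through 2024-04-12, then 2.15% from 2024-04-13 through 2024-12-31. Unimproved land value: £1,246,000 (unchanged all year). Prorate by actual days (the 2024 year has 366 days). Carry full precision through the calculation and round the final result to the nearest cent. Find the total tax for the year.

£27,840.95

2024-01-01 to 2024-04-12: 103 days at 2.45% → £1,246,000 × 2.45% × 103/366 = £8,590.9317
2024-04-13 to 2024-12-31: 263 days at 2.15% → £1,246,000 × 2.15% × 263/366 = £19,250.0191
Total = £27,840.9508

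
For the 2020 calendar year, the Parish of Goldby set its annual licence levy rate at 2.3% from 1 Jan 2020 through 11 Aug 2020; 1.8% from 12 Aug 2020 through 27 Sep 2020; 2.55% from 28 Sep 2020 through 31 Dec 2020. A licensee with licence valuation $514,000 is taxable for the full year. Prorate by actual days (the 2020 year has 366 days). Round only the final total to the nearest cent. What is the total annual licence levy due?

$11,825.51

1 Jan – 11 Aug 2020: 224 days at 2.3% → $514,000 × 2.3% × 224/366 = $7,235.3224
12 Aug – 27 Sep 2020: 47 days at 1.8% → $514,000 × 1.8% × 47/366 = $1,188.0984
28 Sep – 31 Dec 2020: 95 days at 2.55% → $514,000 × 2.55% × 95/366 = $3,402.0902
Total = $11,825.5109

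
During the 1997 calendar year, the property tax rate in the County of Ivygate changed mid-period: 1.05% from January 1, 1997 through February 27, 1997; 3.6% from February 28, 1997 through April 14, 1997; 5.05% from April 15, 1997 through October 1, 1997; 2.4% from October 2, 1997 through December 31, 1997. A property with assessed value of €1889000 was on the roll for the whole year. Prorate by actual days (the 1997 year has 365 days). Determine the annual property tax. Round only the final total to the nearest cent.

January 1 – February 27, 1997: 58 days at 1.05% → €1889000 × 1.05% × 58/365 = €3151.7836
February 28 – April 14, 1997: 46 days at 3.6% → €1889000 × 3.6% × 46/365 = €8570.3671
April 15 – October 1, 1997: 170 days at 5.05% → €1889000 × 5.05% × 170/365 = €44430.3151
October 2 – December 31, 1997: 91 days at 2.4% → €1889000 × 2.4% × 91/365 = €11302.9479
Total = €67455.4137

€67455.41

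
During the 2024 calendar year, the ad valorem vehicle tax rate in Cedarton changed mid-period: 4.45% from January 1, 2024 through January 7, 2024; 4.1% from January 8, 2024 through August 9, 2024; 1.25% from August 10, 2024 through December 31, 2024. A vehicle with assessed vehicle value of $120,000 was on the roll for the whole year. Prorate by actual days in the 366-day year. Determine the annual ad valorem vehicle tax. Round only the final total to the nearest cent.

January 1 – January 7, 2024: 7 days at 4.45% → $120,000 × 4.45% × 7/366 = $102.1311
January 8 – August 9, 2024: 215 days at 4.1% → $120,000 × 4.1% × 215/366 = $2,890.1639
August 10 – December 31, 2024: 144 days at 1.25% → $120,000 × 1.25% × 144/366 = $590.1639
Total = $3,582.4590

$3,582.46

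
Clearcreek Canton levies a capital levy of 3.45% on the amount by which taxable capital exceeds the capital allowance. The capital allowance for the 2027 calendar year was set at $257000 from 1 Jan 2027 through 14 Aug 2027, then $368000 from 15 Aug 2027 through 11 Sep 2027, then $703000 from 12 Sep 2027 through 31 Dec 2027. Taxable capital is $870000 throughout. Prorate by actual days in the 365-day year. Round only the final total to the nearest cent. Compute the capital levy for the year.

1 Jan – 14 Aug 2027: 226 days, exemption $257000 → ($870000 − $257000) × 3.45% × 226/365 = $13094.6877
15 Aug – 11 Sep 2027: 28 days, exemption $368000 → ($870000 − $368000) × 3.45% × 28/365 = $1328.5808
12 Sep – 31 Dec 2027: 111 days, exemption $703000 → ($870000 − $703000) × 3.45% × 111/365 = $1752.1274
Total = $16175.3959

$16175.40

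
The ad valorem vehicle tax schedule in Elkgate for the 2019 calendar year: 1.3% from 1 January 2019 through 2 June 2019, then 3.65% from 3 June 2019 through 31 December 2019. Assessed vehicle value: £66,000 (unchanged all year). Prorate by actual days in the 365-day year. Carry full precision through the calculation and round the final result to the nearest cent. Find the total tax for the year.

£1,758.85

1 January – 2 June 2019: 153 days at 1.3% → £66,000 × 1.3% × 153/365 = £359.6548
3 June – 31 December 2019: 212 days at 3.65% → £66,000 × 3.65% × 212/365 = £1,399.2000
Total = £1,758.8548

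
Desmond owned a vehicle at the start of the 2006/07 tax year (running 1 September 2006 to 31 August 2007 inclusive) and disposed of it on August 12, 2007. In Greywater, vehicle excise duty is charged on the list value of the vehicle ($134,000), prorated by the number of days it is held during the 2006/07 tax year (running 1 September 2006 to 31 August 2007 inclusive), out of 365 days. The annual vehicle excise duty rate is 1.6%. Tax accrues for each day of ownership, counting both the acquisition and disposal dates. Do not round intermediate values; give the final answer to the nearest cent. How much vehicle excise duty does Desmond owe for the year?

$2,032.39

Days held (September 1, 2006 – August 12, 2007): 346 out of 365
Tax = $134,000 × 1.6% × 346/365 = $2,032.3945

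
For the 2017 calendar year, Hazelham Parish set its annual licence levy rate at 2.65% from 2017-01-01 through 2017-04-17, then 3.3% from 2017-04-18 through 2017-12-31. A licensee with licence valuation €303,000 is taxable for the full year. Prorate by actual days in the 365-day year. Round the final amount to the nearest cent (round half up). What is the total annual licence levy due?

€9,421.64

2017-01-01 to 2017-04-17: 107 days at 2.65% → €303,000 × 2.65% × 107/365 = €2,353.8534
2017-04-18 to 2017-12-31: 258 days at 3.3% → €303,000 × 3.3% × 258/365 = €7,067.7863
Total = €9,421.6397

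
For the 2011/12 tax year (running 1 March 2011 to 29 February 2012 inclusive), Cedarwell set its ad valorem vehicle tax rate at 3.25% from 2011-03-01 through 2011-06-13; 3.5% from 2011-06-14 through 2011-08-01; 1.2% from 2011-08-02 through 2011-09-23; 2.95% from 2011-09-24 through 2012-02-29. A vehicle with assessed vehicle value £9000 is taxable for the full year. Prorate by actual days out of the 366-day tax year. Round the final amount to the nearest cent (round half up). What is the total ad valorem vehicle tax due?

£257.07

2011-03-01 to 2011-06-13: 105 days at 3.25% → £9000 × 3.25% × 105/366 = £83.9139
2011-06-14 to 2011-08-01: 49 days at 3.5% → £9000 × 3.5% × 49/366 = £42.1721
2011-08-02 to 2011-09-23: 53 days at 1.2% → £9000 × 1.2% × 53/366 = £15.6393
2011-09-24 to 2012-02-29: 159 days at 2.95% → £9000 × 2.95% × 159/366 = £115.3402
Total = £257.0656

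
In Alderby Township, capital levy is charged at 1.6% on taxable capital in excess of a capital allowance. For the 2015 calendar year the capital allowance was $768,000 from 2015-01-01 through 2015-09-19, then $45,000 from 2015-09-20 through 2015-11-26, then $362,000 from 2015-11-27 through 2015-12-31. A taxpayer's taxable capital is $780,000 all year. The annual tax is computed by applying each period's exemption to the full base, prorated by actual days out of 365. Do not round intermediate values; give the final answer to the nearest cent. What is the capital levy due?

$2,970.04

2015-01-01 to 2015-09-19: 262 days, exemption $768,000 → ($780,000 − $768,000) × 1.6% × 262/365 = $137.8192
2015-09-20 to 2015-11-26: 68 days, exemption $45,000 → ($780,000 − $45,000) × 1.6% × 68/365 = $2,190.9041
2015-11-27 to 2015-12-31: 35 days, exemption $362,000 → ($780,000 − $362,000) × 1.6% × 35/365 = $641.3151
Total = $2,970.0384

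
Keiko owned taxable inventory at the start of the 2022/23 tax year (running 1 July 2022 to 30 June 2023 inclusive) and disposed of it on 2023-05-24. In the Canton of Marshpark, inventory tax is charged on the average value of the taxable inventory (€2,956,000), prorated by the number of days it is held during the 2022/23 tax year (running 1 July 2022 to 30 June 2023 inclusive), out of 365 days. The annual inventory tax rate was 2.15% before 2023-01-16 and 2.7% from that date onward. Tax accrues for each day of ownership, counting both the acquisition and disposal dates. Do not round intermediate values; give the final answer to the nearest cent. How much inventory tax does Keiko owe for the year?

2022-07-01 to 2023-01-15: 199 days at 2.15% → €2,956,000 × 2.15% × 199/365 = €34,649.9890
2023-01-16 to 2023-05-24: 129 days at 2.7% → €2,956,000 × 2.7% × 129/365 = €28,207.5288
Total = €62,857.5178

€62,857.52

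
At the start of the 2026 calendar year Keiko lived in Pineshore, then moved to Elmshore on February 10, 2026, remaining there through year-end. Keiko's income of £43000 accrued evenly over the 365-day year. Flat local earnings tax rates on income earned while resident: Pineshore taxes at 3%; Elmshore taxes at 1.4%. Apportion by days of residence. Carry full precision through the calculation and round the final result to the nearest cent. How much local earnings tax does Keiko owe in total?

£677.40

Pineshore, January 1 – February 9, 2026: 40 days → £43000 × 3% × 40/365 = £141.3699
Elmshore, February 10 – December 31, 2026: 325 days → £43000 × 1.4% × 325/365 = £536.0274
Total = £677.3973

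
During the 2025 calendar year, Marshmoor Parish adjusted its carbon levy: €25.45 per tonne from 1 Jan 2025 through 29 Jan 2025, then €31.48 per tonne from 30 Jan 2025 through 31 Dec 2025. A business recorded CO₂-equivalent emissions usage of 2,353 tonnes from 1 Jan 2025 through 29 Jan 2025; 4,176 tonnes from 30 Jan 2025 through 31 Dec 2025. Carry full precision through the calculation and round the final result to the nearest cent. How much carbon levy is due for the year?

1 Jan – 29 Jan 2025: 2,353 tonnes at €25.45/tonne → €59,883.85
30 Jan – 31 Dec 2025: 4,176 tonnes at €31.48/tonne → €131,460.48

€191,344.33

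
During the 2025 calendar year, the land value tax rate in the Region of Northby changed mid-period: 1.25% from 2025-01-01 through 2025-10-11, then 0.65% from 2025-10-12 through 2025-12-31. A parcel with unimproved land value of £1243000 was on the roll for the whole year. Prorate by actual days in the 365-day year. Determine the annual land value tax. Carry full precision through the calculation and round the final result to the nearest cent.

2025-01-01 to 2025-10-11: 284 days at 1.25% → £1243000 × 1.25% × 284/365 = £12089.4521
2025-10-12 to 2025-12-31: 81 days at 0.65% → £1243000 × 0.65% × 81/365 = £1792.9849
Total = £13882.4370

£13882.44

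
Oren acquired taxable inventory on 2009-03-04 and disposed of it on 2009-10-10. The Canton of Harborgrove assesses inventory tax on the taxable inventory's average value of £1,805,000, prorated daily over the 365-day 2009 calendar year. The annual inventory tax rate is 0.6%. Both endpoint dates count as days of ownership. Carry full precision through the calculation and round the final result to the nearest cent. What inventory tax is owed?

Days held (2009-03-04 to 2009-10-10): 221 out of 365
Tax = £1,805,000 × 0.6% × 221/365 = £6,557.3425

£6,557.34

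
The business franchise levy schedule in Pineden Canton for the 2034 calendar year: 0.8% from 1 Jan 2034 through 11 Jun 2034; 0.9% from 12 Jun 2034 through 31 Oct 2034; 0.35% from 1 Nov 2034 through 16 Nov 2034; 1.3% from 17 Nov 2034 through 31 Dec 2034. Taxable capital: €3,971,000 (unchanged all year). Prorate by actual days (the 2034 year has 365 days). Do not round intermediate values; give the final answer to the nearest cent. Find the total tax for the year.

1 Jan – 11 Jun 2034: 162 days at 0.8% → €3,971,000 × 0.8% × 162/365 = €14,099.7699
12 Jun – 31 Oct 2034: 142 days at 0.9% → €3,971,000 × 0.9% × 142/365 = €13,903.9397
1 Nov – 16 Nov 2034: 16 days at 0.35% → €3,971,000 × 0.35% × 16/365 = €609.2493
17 Nov – 31 Dec 2034: 45 days at 1.3% → €3,971,000 × 1.3% × 45/365 = €6,364.4795
Total = €34,977.4384

€34,977.44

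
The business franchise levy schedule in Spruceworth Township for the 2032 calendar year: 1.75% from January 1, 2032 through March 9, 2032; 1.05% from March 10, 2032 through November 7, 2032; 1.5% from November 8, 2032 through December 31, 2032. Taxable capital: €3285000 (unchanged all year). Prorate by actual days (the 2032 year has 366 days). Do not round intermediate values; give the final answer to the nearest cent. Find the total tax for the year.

January 1 – March 9, 2032: 69 days at 1.75% → €3285000 × 1.75% × 69/366 = €10837.8074
March 10 – November 7, 2032: 243 days at 1.05% → €3285000 × 1.05% × 243/366 = €22900.7582
November 8 – December 31, 2032: 54 days at 1.5% → €3285000 × 1.5% × 54/366 = €7270.0820
Total = €41008.6475

€41008.65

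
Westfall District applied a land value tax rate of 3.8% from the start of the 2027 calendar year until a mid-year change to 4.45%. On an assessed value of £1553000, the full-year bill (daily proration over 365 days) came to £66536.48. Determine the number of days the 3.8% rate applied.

93 days

Let d = days at the first rate; then 365 − d days at the second rate.
£1553000 × [3.8%·d + 4.45%·(365−d)] / 365 = £66536.48
Solving gives d = 93, so the new rate took effect on 4 Apr 2027.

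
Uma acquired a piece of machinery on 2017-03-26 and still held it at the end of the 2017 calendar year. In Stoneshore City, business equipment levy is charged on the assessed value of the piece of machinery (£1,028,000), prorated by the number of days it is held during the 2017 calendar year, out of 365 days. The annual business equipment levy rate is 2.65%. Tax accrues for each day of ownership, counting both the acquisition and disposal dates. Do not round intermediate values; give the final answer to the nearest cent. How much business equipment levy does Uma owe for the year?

£20,972.61

Days held (2017-03-26 to 2017-12-31): 281 out of 365
Tax = £1,028,000 × 2.65% × 281/365 = £20,972.6082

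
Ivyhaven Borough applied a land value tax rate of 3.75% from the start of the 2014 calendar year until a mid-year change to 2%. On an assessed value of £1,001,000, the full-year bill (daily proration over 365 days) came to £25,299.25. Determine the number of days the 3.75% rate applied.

110 days

Let d = days at the first rate; then 365 − d days at the second rate.
£1,001,000 × [3.75%·d + 2%·(365−d)] / 365 = £25,299.25
Solving gives d = 110, so the new rate took effect on 21 Apr 2014.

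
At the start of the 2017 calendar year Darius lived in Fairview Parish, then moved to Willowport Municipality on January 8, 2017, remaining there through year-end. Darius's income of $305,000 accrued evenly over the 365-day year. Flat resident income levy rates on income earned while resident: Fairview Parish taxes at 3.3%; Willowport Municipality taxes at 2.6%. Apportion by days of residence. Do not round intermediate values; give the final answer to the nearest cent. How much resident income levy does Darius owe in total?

Fairview Parish, January 1 – January 7, 2017: 7 days → $305,000 × 3.3% × 7/365 = $193.0274
Willowport Municipality, January 8 – December 31, 2017: 358 days → $305,000 × 2.6% × 358/365 = $7,777.9178
Total = $7,970.9452

$7,970.95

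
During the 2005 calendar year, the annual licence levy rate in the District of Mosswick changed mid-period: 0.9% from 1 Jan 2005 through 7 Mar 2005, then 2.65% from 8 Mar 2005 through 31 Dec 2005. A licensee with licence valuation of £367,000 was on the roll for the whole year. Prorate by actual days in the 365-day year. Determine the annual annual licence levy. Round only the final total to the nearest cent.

£8,564.17

1 Jan – 7 Mar 2005: 66 days at 0.9% → £367,000 × 0.9% × 66/365 = £597.2548
8 Mar – 31 Dec 2005: 299 days at 2.65% → £367,000 × 2.65% × 299/365 = £7,966.9164
Total = £8,564.1712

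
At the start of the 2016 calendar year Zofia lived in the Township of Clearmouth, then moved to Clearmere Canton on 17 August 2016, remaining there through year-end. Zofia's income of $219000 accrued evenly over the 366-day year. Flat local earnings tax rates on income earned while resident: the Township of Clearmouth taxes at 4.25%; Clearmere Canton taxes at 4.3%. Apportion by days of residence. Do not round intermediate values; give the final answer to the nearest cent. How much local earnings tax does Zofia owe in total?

The Township of Clearmouth, 1 January – 16 August 2016: 229 days → $219000 × 4.25% × 229/366 = $5823.5451
Clearmere Canton, 17 August – 31 December 2016: 137 days → $219000 × 4.3% × 137/366 = $3524.9426
Total = $9348.4877

$9348.49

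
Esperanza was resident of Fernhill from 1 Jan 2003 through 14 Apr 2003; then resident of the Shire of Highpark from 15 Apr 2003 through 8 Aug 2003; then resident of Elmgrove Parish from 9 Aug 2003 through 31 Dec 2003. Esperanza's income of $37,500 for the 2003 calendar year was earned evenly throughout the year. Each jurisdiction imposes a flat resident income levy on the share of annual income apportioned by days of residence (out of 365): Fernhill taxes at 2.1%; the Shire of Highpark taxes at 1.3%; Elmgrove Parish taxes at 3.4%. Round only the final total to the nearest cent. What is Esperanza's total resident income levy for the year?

$885.82

Fernhill, 1 Jan – 14 Apr 2003: 104 days → $37,500 × 2.1% × 104/365 = $224.3836
The Shire of Highpark, 15 Apr – 8 Aug 2003: 116 days → $37,500 × 1.3% × 116/365 = $154.9315
Elmgrove Parish, 9 Aug – 31 Dec 2003: 145 days → $37,500 × 3.4% × 145/365 = $506.5068
Total = $885.8219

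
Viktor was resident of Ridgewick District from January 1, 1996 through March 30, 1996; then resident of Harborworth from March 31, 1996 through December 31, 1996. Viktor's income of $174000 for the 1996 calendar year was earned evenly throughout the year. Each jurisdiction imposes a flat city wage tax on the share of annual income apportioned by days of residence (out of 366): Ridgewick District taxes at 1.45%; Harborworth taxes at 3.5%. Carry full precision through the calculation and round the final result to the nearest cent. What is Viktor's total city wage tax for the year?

Ridgewick District, January 1 – March 30, 1996: 90 days → $174000 × 1.45% × 90/366 = $620.4098
Harborworth, March 31 – December 31, 1996: 276 days → $174000 × 3.5% × 276/366 = $4592.4590
Total = $5212.8689

$5212.87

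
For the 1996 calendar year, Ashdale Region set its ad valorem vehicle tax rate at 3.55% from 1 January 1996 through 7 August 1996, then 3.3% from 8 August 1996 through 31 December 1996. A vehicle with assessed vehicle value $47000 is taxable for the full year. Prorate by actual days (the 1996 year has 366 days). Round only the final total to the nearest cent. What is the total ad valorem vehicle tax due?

1 January – 7 August 1996: 220 days at 3.55% → $47000 × 3.55% × 220/366 = $1002.9235
8 August – 31 December 1996: 146 days at 3.3% → $47000 × 3.3% × 146/366 = $618.7049
Total = $1621.6284

$1621.63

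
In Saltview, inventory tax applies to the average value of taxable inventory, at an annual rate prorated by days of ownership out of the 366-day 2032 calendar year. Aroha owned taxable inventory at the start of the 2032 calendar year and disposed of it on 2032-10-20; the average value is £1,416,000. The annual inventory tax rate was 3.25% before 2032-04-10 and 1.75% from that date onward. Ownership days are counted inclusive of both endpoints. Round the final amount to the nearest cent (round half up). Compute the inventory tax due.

2032-01-01 to 2032-04-09: 100 days at 3.25% → £1,416,000 × 3.25% × 100/366 = £12,573.7705
2032-04-10 to 2032-10-20: 194 days at 1.75% → £1,416,000 × 1.75% × 194/366 = £13,134.7541
Total = £25,708.5246

£25,708.52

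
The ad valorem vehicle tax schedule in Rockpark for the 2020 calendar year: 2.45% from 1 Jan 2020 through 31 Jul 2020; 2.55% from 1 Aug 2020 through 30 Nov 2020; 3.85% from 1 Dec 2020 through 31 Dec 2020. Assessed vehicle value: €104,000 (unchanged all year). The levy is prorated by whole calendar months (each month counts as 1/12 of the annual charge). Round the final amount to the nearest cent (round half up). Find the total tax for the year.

1 Jan – 31 Jul 2020: 7 months at 2.45% → €104,000 × 2.45% × 7/12 = €1,486.3333
1 Aug – 30 Nov 2020: 4 months at 2.55% → €104,000 × 2.55% × 4/12 = €884.0000
1 Dec – 31 Dec 2020: 1 month at 3.85% → €104,000 × 3.85% × 1/12 = €333.6667
Total = €2,704.0000

€2,704.00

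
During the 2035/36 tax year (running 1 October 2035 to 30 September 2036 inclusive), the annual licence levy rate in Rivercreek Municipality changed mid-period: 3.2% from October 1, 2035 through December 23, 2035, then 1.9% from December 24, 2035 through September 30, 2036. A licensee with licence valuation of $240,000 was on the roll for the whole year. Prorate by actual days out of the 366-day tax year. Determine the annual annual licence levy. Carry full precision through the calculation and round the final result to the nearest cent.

October 1 – December 23, 2035: 84 days at 3.2% → $240,000 × 3.2% × 84/366 = $1,762.6230
December 24, 2035 – September 30, 2036: 282 days at 1.9% → $240,000 × 1.9% × 282/366 = $3,513.4426
Total = $5,276.0656

$5,276.07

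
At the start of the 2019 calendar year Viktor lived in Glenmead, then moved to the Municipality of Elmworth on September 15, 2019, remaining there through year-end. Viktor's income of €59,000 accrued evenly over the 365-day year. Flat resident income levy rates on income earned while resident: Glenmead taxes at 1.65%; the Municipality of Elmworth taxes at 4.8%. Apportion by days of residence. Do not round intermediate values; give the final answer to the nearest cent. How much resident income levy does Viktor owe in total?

€1,523.41

Glenmead, January 1 – September 14, 2019: 257 days → €59,000 × 1.65% × 257/365 = €685.4507
The Municipality of Elmworth, September 15 – December 31, 2019: 108 days → €59,000 × 4.8% × 108/365 = €837.9616
Total = €1,523.4123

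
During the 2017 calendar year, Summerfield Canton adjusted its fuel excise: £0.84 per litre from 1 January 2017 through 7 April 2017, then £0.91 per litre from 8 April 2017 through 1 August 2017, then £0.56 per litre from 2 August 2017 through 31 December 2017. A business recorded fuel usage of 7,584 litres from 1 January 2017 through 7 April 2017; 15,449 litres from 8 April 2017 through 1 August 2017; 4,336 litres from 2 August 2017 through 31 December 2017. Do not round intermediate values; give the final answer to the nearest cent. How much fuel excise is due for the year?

£22,857.31

1 January – 7 April 2017: 7,584 litres at £0.84/litre → £6,370.56
8 April – 1 August 2017: 15,449 litres at £0.91/litre → £14,058.59
2 August – 31 December 2017: 4,336 litres at £0.56/litre → £2,428.16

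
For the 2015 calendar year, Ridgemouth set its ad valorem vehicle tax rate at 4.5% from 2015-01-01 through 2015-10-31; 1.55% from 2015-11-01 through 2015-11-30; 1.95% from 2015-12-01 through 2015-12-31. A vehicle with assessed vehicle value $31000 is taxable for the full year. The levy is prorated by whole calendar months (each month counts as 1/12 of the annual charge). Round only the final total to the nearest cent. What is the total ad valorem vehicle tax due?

2015-01-01 to 2015-10-31: 10 months at 4.5% → $31000 × 4.5% × 10/12 = $1162.5000
2015-11-01 to 2015-11-30: 1 month at 1.55% → $31000 × 1.55% × 1/12 = $40.0417
2015-12-01 to 2015-12-31: 1 month at 1.95% → $31000 × 1.95% × 1/12 = $50.3750
Total = $1252.9167

$1252.92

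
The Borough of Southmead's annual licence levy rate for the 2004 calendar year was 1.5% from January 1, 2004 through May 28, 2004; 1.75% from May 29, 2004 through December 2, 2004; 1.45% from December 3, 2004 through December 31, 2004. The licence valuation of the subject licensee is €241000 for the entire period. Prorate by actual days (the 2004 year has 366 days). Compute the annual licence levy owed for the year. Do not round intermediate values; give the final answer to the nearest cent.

€3914.93

January 1 – May 28, 2004: 149 days at 1.5% → €241000 × 1.5% × 149/366 = €1471.6803
May 29 – December 2, 2004: 188 days at 1.75% → €241000 × 1.75% × 188/366 = €2166.3661
December 3 – December 31, 2004: 29 days at 1.45% → €241000 × 1.45% × 29/366 = €276.8866
Total = €3914.9331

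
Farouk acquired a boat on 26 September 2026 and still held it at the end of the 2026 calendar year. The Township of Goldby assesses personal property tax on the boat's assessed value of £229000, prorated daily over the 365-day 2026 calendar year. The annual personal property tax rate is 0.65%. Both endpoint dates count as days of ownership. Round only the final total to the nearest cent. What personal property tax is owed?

£395.57

Days held (26 September – 31 December 2026): 97 out of 365
Tax = £229000 × 0.65% × 97/365 = £395.5740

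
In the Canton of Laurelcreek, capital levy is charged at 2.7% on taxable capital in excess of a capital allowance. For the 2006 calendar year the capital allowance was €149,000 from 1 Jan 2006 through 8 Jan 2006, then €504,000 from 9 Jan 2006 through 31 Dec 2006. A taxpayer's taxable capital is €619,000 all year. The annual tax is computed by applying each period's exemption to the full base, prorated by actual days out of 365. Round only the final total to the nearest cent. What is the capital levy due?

1 Jan – 8 Jan 2006: 8 days, exemption €149,000 → (€619,000 − €149,000) × 2.7% × 8/365 = €278.1370
9 Jan – 31 Dec 2006: 357 days, exemption €504,000 → (€619,000 − €504,000) × 2.7% × 357/365 = €3,036.9452
Total = €3,315.0822

€3,315.08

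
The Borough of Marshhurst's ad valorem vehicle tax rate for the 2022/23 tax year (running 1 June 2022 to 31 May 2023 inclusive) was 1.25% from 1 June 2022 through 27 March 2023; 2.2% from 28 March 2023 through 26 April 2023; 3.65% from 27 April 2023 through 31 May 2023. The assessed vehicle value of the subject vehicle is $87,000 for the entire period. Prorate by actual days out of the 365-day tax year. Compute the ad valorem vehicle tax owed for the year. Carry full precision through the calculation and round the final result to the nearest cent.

1 June 2022 – 27 March 2023: 300 days at 1.25% → $87,000 × 1.25% × 300/365 = $893.8356
28 March – 26 April 2023: 30 days at 2.2% → $87,000 × 2.2% × 30/365 = $157.3151
27 April – 31 May 2023: 35 days at 3.65% → $87,000 × 3.65% × 35/365 = $304.5000
Total = $1,355.6507

$1,355.65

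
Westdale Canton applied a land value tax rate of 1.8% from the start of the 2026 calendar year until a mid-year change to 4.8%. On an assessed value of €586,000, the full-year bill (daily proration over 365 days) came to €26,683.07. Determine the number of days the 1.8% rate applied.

30 days

Let d = days at the first rate; then 365 − d days at the second rate.
€586,000 × [1.8%·d + 4.8%·(365−d)] / 365 = €26,683.07
Solving gives d = 30, so the new rate took effect on 31 January 2026.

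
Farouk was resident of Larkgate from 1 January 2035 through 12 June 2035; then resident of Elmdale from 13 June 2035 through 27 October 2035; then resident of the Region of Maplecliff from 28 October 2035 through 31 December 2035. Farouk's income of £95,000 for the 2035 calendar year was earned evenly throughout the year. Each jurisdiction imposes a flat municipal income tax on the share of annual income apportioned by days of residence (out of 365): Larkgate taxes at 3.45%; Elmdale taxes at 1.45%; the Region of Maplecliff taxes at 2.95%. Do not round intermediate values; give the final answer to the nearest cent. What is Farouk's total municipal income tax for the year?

£2,479.76

Larkgate, 1 January – 12 June 2035: 163 days → £95,000 × 3.45% × 163/365 = £1,463.6507
Elmdale, 13 June – 27 October 2035: 137 days → £95,000 × 1.45% × 137/365 = £517.0342
The Region of Maplecliff, 28 October – 31 December 2035: 65 days → £95,000 × 2.95% × 65/365 = £499.0753
Total = £2,479.7603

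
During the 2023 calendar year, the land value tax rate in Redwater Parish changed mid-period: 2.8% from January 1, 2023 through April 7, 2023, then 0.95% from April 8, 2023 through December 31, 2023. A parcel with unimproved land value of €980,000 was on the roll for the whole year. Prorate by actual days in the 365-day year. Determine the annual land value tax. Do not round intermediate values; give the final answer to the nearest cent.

January 1 – April 7, 2023: 97 days at 2.8% → €980,000 × 2.8% × 97/365 = €7,292.2740
April 8 – December 31, 2023: 268 days at 0.95% → €980,000 × 0.95% × 268/365 = €6,835.8356
Total = €14,128.1096

€14,128.11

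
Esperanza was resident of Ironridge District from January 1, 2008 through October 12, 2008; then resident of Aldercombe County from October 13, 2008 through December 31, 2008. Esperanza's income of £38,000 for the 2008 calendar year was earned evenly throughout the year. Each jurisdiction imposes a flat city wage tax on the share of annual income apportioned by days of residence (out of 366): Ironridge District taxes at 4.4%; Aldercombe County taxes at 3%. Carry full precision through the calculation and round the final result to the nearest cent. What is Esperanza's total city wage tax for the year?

Ironridge District, January 1 – October 12, 2008: 286 days → £38,000 × 4.4% × 286/366 = £1,306.5355
Aldercombe County, October 13 – December 31, 2008: 80 days → £38,000 × 3% × 80/366 = £249.1803
Total = £1,555.7158

£1,555.72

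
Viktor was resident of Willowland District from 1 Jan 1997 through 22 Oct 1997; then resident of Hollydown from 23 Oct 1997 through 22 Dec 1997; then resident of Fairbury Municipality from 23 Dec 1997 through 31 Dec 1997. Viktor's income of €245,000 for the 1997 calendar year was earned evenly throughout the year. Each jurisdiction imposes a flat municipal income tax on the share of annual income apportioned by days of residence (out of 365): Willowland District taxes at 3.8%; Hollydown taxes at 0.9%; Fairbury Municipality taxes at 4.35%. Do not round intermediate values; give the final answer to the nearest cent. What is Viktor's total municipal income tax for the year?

€8,155.82

Willowland District, 1 Jan – 22 Oct 1997: 295 days → €245,000 × 3.8% × 295/365 = €7,524.5205
Hollydown, 23 Oct – 22 Dec 1997: 61 days → €245,000 × 0.9% × 61/365 = €368.5068
Fairbury Municipality, 23 Dec – 31 Dec 1997: 9 days → €245,000 × 4.35% × 9/365 = €262.7877
Total = €8,155.8151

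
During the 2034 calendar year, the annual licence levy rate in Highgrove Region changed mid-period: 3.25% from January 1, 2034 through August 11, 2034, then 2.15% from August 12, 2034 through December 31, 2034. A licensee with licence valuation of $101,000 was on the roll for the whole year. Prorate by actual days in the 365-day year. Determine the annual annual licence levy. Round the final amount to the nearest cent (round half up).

January 1 – August 11, 2034: 223 days at 3.25% → $101,000 × 3.25% × 223/365 = $2,005.4726
August 12 – December 31, 2034: 142 days at 2.15% → $101,000 × 2.15% × 142/365 = $844.8027
Total = $2,850.2753

$2,850.28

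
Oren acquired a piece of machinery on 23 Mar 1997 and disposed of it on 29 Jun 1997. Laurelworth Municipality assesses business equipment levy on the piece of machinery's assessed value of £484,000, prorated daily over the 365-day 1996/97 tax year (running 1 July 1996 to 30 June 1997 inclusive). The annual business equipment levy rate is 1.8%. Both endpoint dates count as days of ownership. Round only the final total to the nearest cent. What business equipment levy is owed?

Days held (23 Mar – 29 Jun 1997): 99 out of 365
Tax = £484,000 × 1.8% × 99/365 = £2,362.9808

£2,362.98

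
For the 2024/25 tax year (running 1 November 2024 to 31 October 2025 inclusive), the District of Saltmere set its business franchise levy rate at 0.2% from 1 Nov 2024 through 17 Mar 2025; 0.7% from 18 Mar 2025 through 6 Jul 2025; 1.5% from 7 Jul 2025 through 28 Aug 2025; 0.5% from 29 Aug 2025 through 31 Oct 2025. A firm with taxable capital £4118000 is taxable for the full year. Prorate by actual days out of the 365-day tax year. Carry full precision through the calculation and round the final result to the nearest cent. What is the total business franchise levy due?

1 Nov 2024 – 17 Mar 2025: 137 days at 0.2% → £4118000 × 0.2% × 137/365 = £3091.3205
18 Mar – 6 Jul 2025: 111 days at 0.7% → £4118000 × 0.7% × 111/365 = £8766.2630
7 Jul – 28 Aug 2025: 53 days at 1.5% → £4118000 × 1.5% × 53/365 = £8969.3425
29 Aug – 31 Oct 2025: 64 days at 0.5% → £4118000 × 0.5% × 64/365 = £3610.3014
Total = £24437.2274

£24437.23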